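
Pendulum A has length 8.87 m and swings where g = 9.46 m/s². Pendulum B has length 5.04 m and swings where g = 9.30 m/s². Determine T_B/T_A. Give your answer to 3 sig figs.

T = 2π√(L/g), so T_B/T_A = √((L_B/g_B)/(L_A/g_A)) = √((5.04/9.30)/(8.87/9.46)) = 0.760.

0.760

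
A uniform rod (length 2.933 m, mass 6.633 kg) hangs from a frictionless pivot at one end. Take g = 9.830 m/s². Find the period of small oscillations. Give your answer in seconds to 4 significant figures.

For a physical pendulum T = 2π√(I/(mgd)), with d = 1.4665 m from pivot to centre of mass.
I_cm = mL²/12 = 6.633 × 2.933²/12 = 4.7550 kg·m²; I = I_cm + md² = 4.7550 + 6.633 × 1.4665² = 19.020 kg·m².
T = 2π√(19.020/(6.633 × 9.830 × 1.4665)) = 2.802 s.

2.802 s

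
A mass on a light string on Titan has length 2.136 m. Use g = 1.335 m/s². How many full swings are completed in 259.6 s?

32

T = 2π√(L/g) = 2π√(2.136/1.335) = 7.9477 s.
Number of complete oscillations = ⌊259.6/7.9477⌋ = ⌊32.664⌋ = 32.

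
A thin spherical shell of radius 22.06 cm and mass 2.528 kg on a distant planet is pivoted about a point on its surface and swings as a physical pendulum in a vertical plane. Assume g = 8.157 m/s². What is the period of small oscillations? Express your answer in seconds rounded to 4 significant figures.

I_cm = (2/3)mr² = 0.082016 kg·m². The pivot is at distance d = 0.2206 m from the centre of mass.
By the parallel-axis theorem, I = I_cm + md² = 0.082016 + 0.12302 = 0.20504 kg·m².
T = 2π√(I/(mgd)) = 2π√(0.20504/(2.528 × 8.157 × 0.2206)) = 1.334 s.

1.334 s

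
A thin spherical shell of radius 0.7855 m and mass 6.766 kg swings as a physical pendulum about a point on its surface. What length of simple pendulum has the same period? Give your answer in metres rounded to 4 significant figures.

The equivalent simple-pendulum length is L_eq = I/(md), where I is about the pivot and d = 0.78550 m.
I_cm = (2/3)mR² = 2.7831 kg·m², so I = I_cm + md² = 2.7831 + 4.1747 = 6.9578 kg·m².
L_eq = 6.9578/(6.766 × 0.78550) = 1.309 m.

1.309 m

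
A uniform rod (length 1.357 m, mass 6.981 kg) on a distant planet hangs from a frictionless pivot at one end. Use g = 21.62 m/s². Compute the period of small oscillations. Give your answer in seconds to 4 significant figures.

1.285 s

For a physical pendulum T = 2π√(I/(mgd)), with d = 0.67850 m from pivot to centre of mass.
I_cm = mL²/12 = 6.981 × 1.357²/12 = 1.0713 kg·m²; I = I_cm + md² = 1.0713 + 6.981 × 0.67850² = 4.2851 kg·m².
T = 2π√(4.2851/(6.981 × 21.62 × 0.67850)) = 1.285 s.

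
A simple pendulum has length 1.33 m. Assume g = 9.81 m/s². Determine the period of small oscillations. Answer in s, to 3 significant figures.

T = 2π√(L/g) = 2π√(1.33/9.81) = 2π × 0.3682 = 2.31 s.

2.31 s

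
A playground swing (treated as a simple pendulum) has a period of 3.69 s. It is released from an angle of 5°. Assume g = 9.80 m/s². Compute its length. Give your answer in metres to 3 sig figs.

3.38 m

From T = 2π√(L/g), L = gT²/(4π²) = 9.80 × 3.690²/(4π²) = 3.38 m.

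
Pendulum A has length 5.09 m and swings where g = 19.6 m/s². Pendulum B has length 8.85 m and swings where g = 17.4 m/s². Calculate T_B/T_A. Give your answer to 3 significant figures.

1.40

T = 2π√(L/g), so T_B/T_A = √((L_B/g_B)/(L_A/g_A)) = √((8.85/17.4)/(5.09/19.6)) = 1.40.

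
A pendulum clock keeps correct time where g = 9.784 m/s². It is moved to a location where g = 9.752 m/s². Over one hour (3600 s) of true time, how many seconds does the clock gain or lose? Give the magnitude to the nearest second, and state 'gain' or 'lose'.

The clock's period scales as T ∝ 1/√g, so T'/T = √(9.784/9.752) = 1.00164.
In 3600 s of true time the clock registers 3600/1.00164 = 3594.1 s, so it loses 6 s.

lose 6 s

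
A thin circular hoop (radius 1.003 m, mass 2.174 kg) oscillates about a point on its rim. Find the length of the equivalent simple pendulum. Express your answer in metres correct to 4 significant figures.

2.006 m

The equivalent simple-pendulum length is L_eq = I/(md), where I is about the pivot and d = 1.0030 m.
I_cm = mR² = 2.1871 kg·m², so I = I_cm + md² = 2.1871 + 2.1871 = 4.3741 kg·m².
L_eq = 4.3741/(2.174 × 1.0030) = 2.006 m.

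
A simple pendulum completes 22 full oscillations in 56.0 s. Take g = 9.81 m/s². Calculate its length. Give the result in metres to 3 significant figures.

T = 56.0/22 = 2.545 s.
From T = 2π√(L/g), L = gT²/(4π²) = 9.81 × 2.545²/(4π²) = 1.61 m.

1.61 m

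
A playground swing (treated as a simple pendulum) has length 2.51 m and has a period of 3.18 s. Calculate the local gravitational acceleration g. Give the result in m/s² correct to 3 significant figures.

From T = 2π√(L/g), g = 4π²L/T² = 4π² × 2.51/3.180² = 9.80 m/s².

9.80 m/s²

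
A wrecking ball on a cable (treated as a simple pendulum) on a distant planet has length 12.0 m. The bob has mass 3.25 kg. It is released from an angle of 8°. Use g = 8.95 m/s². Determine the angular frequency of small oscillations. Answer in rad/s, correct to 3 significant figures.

ω = √(g/L) = √(8.95/12.0) = 0.864 rad/s.

0.864 rad/s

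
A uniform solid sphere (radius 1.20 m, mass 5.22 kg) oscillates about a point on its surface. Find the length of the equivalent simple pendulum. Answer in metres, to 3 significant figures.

1.68 m

The equivalent simple-pendulum length is L_eq = I/(md), where I is about the pivot and d = 1.200 m.
I_cm = (2/5)mR² = 3.007 kg·m², so I = I_cm + md² = 3.007 + 7.517 = 10.52 kg·m².
L_eq = 10.52/(5.22 × 1.200) = 1.68 m.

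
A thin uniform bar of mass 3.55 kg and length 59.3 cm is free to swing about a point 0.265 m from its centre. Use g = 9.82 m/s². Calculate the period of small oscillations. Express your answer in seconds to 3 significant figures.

For a physical pendulum T = 2π√(I/(mgd)), with d = 0.2650 m from pivot to centre of mass.
I_cm = mL²/12 = 3.55 × 0.593²/12 = 0.1040 kg·m²; I = I_cm + md² = 0.1040 + 3.55 × 0.2650² = 0.3533 kg·m².
T = 2π√(0.3533/(3.55 × 9.82 × 0.2650)) = 1.23 s.

1.23 s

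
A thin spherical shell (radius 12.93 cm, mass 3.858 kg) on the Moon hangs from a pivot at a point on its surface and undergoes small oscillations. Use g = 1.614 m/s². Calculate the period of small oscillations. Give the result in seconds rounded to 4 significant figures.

I_cm = (2/3)mr² = 0.043000 kg·m². The pivot is at distance d = 0.1293 m from the centre of mass.
By the parallel-axis theorem, I = I_cm + md² = 0.043000 + 0.064500 = 0.10750 kg·m².
T = 2π√(I/(mgd)) = 2π√(0.10750/(3.858 × 1.614 × 0.1293)) = 2.296 s.

2.296 s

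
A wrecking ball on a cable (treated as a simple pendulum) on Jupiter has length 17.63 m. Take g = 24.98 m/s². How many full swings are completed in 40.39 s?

T = 2π√(L/g) = 2π√(17.63/24.98) = 5.2785 s.
Number of complete oscillations = ⌊40.39/5.2785⌋ = ⌊7.6518⌋ = 7.

7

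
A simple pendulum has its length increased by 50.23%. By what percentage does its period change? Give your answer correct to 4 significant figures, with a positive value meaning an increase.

T ∝ √L, so T'/T = √(1.5023) = 1.2257.
Percentage change in T = (1.2257 − 1) × 100% = 22.57%.

22.57%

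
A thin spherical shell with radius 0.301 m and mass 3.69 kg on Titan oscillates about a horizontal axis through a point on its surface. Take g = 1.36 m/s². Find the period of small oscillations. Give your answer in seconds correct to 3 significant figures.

I_cm = (2/3)mr² = 0.2229 kg·m². The pivot is at distance d = 0.301 m from the centre of mass.
By the parallel-axis theorem, I = I_cm + md² = 0.2229 + 0.3343 = 0.5572 kg·m².
T = 2π√(I/(mgd)) = 2π√(0.5572/(3.69 × 1.36 × 0.301)) = 3.82 s.

3.82 s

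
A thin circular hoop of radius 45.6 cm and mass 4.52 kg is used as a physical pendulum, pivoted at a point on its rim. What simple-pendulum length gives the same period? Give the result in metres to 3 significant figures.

The equivalent simple-pendulum length is L_eq = I/(md), where I is about the pivot and d = 0.4560 m.
I_cm = mR² = 0.9399 kg·m², so I = I_cm + md² = 0.9399 + 0.9399 = 1.880 kg·m².
L_eq = 1.880/(4.52 × 0.4560) = 0.912 m.

0.912 m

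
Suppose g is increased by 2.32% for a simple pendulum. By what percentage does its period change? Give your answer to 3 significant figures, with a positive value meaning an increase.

-1.14%

T ∝ 1/√g, so T'/T = 1/√(1.023) = 0.9886.
Percentage change in T = (0.9886 − 1) × 100% = -1.14%.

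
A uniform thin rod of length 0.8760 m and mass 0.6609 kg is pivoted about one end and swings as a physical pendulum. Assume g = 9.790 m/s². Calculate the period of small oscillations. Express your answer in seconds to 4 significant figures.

1.535 s

For a physical pendulum T = 2π√(I/(mgd)), with d = 0.43800 m from pivot to centre of mass.
I_cm = mL²/12 = 0.6609 × 0.8760²/12 = 0.042263 kg·m²; I = I_cm + md² = 0.042263 + 0.6609 × 0.43800² = 0.16905 kg·m².
T = 2π√(0.16905/(0.6609 × 9.790 × 0.43800)) = 1.535 s.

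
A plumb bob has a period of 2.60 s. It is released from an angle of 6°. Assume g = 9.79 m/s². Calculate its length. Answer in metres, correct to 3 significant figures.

1.68 m

From T = 2π√(L/g), L = gT²/(4π²) = 9.79 × 2.600²/(4π²) = 1.68 m.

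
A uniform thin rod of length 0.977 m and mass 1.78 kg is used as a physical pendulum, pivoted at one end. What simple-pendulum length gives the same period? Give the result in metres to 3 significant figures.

0.651 m

The equivalent simple-pendulum length is L_eq = I/(md), where I is about the pivot and d = 0.4885 m.
I_cm = (1/12)mL² = 0.1416 kg·m², so I = I_cm + md² = 0.1416 + 0.4248 = 0.5664 kg·m².
L_eq = 0.5664/(1.78 × 0.4885) = 0.651 m.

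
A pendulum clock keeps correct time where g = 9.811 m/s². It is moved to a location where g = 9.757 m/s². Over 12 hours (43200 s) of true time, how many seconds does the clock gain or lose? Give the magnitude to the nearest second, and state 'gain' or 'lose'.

The clock's period scales as T ∝ 1/√g, so T'/T = √(9.811/9.757) = 1.00276.
In 43200 s of true time the clock registers 43200/1.00276 = 43080.9 s, so it loses 119 s.

lose 119 s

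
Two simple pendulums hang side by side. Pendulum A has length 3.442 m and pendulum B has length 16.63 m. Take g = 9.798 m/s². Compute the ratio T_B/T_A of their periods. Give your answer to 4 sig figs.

T ∝ √L, so T_B/T_A = √(L_B/L_A) = √(16.63/3.442) = 2.198.

2.198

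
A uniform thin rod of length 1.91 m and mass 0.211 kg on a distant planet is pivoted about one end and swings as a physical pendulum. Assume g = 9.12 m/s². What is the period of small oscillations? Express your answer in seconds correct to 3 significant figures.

2.35 s

For a physical pendulum T = 2π√(I/(mgd)), with d = 0.9550 m from pivot to centre of mass.
I_cm = mL²/12 = 0.211 × 1.91²/12 = 0.06415 kg·m²; I = I_cm + md² = 0.06415 + 0.211 × 0.9550² = 0.2566 kg·m².
T = 2π√(0.2566/(0.211 × 9.12 × 0.9550)) = 2.35 s.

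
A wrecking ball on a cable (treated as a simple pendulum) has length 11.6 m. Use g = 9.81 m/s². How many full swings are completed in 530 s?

T = 2π√(L/g) = 2π√(11.6/9.81) = 6.832 s.
Number of complete oscillations = ⌊530/6.832⌋ = ⌊77.57⌋ = 77.

77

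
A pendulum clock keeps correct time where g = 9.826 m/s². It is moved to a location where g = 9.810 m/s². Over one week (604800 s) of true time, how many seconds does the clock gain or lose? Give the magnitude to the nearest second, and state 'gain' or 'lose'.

lose 493 s

The clock's period scales as T ∝ 1/√g, so T'/T = √(9.826/9.810) = 1.00082.
In 604800 s of true time the clock registers 604800/1.00082 = 604307.4 s, so it loses 493 s.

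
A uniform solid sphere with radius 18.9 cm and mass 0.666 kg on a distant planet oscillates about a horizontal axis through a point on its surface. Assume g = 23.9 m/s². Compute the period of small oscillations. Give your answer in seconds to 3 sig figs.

0.661 s

I_cm = (2/5)mr² = 0.009516 kg·m². The pivot is at distance d = 0.189 m from the centre of mass.
By the parallel-axis theorem, I = I_cm + md² = 0.009516 + 0.02379 = 0.03331 kg·m².
T = 2π√(I/(mgd)) = 2π√(0.03331/(0.666 × 23.9 × 0.189)) = 0.661 s.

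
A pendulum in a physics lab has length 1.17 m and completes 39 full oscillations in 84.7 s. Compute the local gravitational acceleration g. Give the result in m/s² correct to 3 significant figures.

T = 84.7/39 = 2.172 s.
From T = 2π√(L/g), g = 4π²L/T² = 4π² × 1.17/2.172² = 9.79 m/s².

9.79 m/s²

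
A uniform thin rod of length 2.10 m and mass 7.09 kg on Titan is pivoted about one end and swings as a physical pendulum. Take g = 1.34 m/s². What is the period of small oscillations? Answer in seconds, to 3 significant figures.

6.42 s

For a physical pendulum T = 2π√(I/(mgd)), with d = 1.050 m from pivot to centre of mass.
I_cm = mL²/12 = 7.09 × 2.10²/12 = 2.606 kg·m²; I = I_cm + md² = 2.606 + 7.09 × 1.050² = 10.42 kg·m².
T = 2π√(10.42/(7.09 × 1.34 × 1.050)) = 6.42 s.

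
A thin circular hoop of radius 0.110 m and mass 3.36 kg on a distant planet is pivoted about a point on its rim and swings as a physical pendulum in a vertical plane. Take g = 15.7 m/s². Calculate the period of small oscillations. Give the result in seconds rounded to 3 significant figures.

0.744 s

I_cm = mr² = 0.04066 kg·m². The pivot is at distance d = 0.110 m from the centre of mass.
By the parallel-axis theorem, I = I_cm + md² = 0.04066 + 0.04066 = 0.08131 kg·m².
T = 2π√(I/(mgd)) = 2π√(0.08131/(3.36 × 15.7 × 0.110)) = 0.744 s.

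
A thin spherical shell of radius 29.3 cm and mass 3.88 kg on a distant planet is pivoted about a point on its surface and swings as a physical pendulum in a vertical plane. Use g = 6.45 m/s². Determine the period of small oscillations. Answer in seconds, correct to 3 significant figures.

1.73 s

I_cm = (2/3)mr² = 0.2221 kg·m². The pivot is at distance d = 0.293 m from the centre of mass.
By the parallel-axis theorem, I = I_cm + md² = 0.2221 + 0.3331 = 0.5552 kg·m².
T = 2π√(I/(mgd)) = 2π√(0.5552/(3.88 × 6.45 × 0.293)) = 1.73 s.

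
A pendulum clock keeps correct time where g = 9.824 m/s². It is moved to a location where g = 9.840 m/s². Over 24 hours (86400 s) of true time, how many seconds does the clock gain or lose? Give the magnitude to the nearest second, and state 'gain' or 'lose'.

gain 70 s

The clock's period scales as T ∝ 1/√g, so T'/T = √(9.824/9.840) = 0.999187.
In 86400 s of true time the clock registers 86400/0.999187 = 86470.3 s, so it gains 70 s.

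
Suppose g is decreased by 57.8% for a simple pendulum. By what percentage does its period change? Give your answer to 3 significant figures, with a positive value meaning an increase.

53.9%

T ∝ 1/√g, so T'/T = 1/√(0.4220) = 1.539.
Percentage change in T = (1.539 − 1) × 100% = 53.9%.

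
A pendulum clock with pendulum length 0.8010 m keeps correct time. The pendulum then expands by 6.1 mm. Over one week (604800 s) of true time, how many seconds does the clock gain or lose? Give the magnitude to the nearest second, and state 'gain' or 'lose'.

lose 2290 s

T ∝ √L, so T'/T = √(0.80710/0.8010) = 1.00380.
In 604800 s of true time the clock registers 604800/1.00380 = 602510.1 s, so it loses 2290 s.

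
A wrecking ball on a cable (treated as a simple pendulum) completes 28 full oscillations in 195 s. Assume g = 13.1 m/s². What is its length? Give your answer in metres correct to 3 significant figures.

T = 195/28 = 6.964 s.
From T = 2π√(L/g), L = gT²/(4π²) = 13.1 × 6.964²/(4π²) = 16.1 m.

16.1 m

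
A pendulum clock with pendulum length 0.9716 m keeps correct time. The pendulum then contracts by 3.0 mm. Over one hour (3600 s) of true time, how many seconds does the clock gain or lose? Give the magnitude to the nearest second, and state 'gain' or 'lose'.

gain 6 s

T ∝ √L, so T'/T = √(0.96860/0.9716) = 0.998455.
In 3600 s of true time the clock registers 3600/0.998455 = 3605.6 s, so it gains 6 s.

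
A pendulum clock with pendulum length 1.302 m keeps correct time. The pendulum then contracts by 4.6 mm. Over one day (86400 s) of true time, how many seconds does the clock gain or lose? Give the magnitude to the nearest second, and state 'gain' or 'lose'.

gain 153 s

T ∝ √L, so T'/T = √(1.29740/1.302) = 0.998232.
In 86400 s of true time the clock registers 86400/0.998232 = 86553.0 s, so it gains 153 s.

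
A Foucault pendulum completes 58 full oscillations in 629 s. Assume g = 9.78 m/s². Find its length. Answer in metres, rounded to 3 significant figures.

T = 629/58 = 10.84 s.
From T = 2π√(L/g), L = gT²/(4π²) = 9.78 × 10.84²/(4π²) = 29.1 m.

29.1 m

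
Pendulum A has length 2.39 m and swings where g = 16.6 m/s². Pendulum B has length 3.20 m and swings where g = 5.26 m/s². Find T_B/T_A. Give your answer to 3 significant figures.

T = 2π√(L/g), so T_B/T_A = √((L_B/g_B)/(L_A/g_A)) = √((3.20/5.26)/(2.39/16.6)) = 2.06.

2.06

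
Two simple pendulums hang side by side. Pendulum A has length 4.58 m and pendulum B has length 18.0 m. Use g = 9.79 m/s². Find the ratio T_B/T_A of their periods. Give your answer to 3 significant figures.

T ∝ √L, so T_B/T_A = √(L_B/L_A) = √(18.0/4.58) = 1.98.

1.98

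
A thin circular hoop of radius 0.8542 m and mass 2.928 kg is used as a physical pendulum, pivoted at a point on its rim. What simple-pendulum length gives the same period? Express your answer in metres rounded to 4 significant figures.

1.708 m

The equivalent simple-pendulum length is L_eq = I/(md), where I is about the pivot and d = 0.85420 m.
I_cm = mR² = 2.1364 kg·m², so I = I_cm + md² = 2.1364 + 2.1364 = 4.2729 kg·m².
L_eq = 4.2729/(2.928 × 0.85420) = 1.708 m.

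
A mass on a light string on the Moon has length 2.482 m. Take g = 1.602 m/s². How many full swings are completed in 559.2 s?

71

T = 2π√(L/g) = 2π√(2.482/1.602) = 7.8208 s.
Number of complete oscillations = ⌊559.2/7.8208⌋ = ⌊71.502⌋ = 71.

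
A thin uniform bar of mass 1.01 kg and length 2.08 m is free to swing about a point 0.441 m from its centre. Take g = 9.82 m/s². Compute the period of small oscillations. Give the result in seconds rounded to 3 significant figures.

For a physical pendulum T = 2π√(I/(mgd)), with d = 0.4410 m from pivot to centre of mass.
I_cm = mL²/12 = 1.01 × 2.08²/12 = 0.3641 kg·m²; I = I_cm + md² = 0.3641 + 1.01 × 0.4410² = 0.5606 kg·m².
T = 2π√(0.5606/(1.01 × 9.82 × 0.4410)) = 2.25 s.

2.25 s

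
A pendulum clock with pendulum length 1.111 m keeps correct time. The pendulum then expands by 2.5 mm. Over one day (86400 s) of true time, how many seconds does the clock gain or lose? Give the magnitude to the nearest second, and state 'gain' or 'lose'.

lose 97 s

T ∝ √L, so T'/T = √(1.11350/1.111) = 1.00112.
In 86400 s of true time the clock registers 86400/1.00112 = 86303.0 s, so it loses 97 s.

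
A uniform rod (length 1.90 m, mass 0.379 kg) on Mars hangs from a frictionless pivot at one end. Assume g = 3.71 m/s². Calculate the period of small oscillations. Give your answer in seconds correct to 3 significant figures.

For a physical pendulum T = 2π√(I/(mgd)), with d = 0.9500 m from pivot to centre of mass.
I_cm = mL²/12 = 0.379 × 1.90²/12 = 0.1140 kg·m²; I = I_cm + md² = 0.1140 + 0.379 × 0.9500² = 0.4561 kg·m².
T = 2π√(0.4561/(0.379 × 3.71 × 0.9500)) = 3.67 s.

3.67 s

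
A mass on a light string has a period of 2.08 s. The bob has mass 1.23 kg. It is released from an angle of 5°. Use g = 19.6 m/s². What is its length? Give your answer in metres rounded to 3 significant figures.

2.15 m

From T = 2π√(L/g), L = gT²/(4π²) = 19.6 × 2.080²/(4π²) = 2.15 m.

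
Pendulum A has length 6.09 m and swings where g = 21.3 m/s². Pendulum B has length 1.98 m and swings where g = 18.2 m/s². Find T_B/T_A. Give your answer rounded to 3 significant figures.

T = 2π√(L/g), so T_B/T_A = √((L_B/g_B)/(L_A/g_A)) = √((1.98/18.2)/(6.09/21.3)) = 0.617.

0.617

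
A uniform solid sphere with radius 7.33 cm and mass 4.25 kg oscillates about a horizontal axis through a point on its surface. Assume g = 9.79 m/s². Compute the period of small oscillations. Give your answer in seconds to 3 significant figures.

I_cm = (2/5)mr² = 0.009134 kg·m². The pivot is at distance d = 0.0733 m from the centre of mass.
By the parallel-axis theorem, I = I_cm + md² = 0.009134 + 0.02283 = 0.03197 kg·m².
T = 2π√(I/(mgd)) = 2π√(0.03197/(4.25 × 9.79 × 0.0733)) = 0.643 s.

0.643 s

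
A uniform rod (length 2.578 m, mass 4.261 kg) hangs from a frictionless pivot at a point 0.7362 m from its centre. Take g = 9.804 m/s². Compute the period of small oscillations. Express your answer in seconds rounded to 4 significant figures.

For a physical pendulum T = 2π√(I/(mgd)), with d = 0.73620 m from pivot to centre of mass.
I_cm = mL²/12 = 4.261 × 2.578²/12 = 2.3599 kg·m²; I = I_cm + md² = 2.3599 + 4.261 × 0.73620² = 4.6693 kg·m².
T = 2π√(4.6693/(4.261 × 9.804 × 0.73620)) = 2.448 s.

2.448 s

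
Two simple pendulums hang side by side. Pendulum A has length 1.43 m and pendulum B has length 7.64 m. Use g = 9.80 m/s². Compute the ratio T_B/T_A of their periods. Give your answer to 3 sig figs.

T ∝ √L, so T_B/T_A = √(L_B/L_A) = √(7.64/1.43) = 2.31.

2.31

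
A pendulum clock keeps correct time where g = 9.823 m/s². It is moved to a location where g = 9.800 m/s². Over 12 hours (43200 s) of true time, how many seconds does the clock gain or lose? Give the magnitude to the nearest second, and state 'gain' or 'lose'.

lose 51 s

The clock's period scales as T ∝ 1/√g, so T'/T = √(9.823/9.800) = 1.00117.
In 43200 s of true time the clock registers 43200/1.00117 = 43149.4 s, so it loses 51 s.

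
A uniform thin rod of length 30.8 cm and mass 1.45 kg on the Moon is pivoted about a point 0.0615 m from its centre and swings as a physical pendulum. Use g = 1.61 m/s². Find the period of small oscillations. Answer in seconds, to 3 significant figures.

2.16 s

For a physical pendulum T = 2π√(I/(mgd)), with d = 0.06150 m from pivot to centre of mass.
I_cm = mL²/12 = 1.45 × 0.308²/12 = 0.01146 kg·m²; I = I_cm + md² = 0.01146 + 1.45 × 0.06150² = 0.01695 kg·m².
T = 2π√(0.01695/(1.45 × 1.61 × 0.06150)) = 2.16 s.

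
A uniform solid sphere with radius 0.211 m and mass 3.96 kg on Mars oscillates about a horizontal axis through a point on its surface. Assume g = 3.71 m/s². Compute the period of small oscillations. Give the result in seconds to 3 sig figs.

1.77 s

I_cm = (2/5)mr² = 0.07052 kg·m². The pivot is at distance d = 0.211 m from the centre of mass.
By the parallel-axis theorem, I = I_cm + md² = 0.07052 + 0.1763 = 0.2468 kg·m².
T = 2π√(I/(mgd)) = 2π√(0.2468/(3.96 × 3.71 × 0.211)) = 1.77 s.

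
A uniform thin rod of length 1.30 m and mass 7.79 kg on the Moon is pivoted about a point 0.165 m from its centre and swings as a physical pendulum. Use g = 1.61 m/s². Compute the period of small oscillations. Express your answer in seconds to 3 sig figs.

For a physical pendulum T = 2π√(I/(mgd)), with d = 0.1650 m from pivot to centre of mass.
I_cm = mL²/12 = 7.79 × 1.30²/12 = 1.097 kg·m²; I = I_cm + md² = 1.097 + 7.79 × 0.1650² = 1.309 kg·m².
T = 2π√(1.309/(7.79 × 1.61 × 0.1650)) = 5.00 s.

5.00 s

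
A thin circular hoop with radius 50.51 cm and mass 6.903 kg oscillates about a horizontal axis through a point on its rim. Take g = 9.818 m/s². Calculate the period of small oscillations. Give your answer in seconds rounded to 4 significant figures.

I_cm = mr² = 1.7611 kg·m². The pivot is at distance d = 0.5051 m from the centre of mass.
By the parallel-axis theorem, I = I_cm + md² = 1.7611 + 1.7611 = 3.5223 kg·m².
T = 2π√(I/(mgd)) = 2π√(3.5223/(6.903 × 9.818 × 0.5051)) = 2.015 s.

2.015 s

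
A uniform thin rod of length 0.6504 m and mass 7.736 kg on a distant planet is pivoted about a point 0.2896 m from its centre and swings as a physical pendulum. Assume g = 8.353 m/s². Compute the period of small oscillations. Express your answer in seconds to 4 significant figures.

1.394 s

For a physical pendulum T = 2π√(I/(mgd)), with d = 0.28960 m from pivot to centre of mass.
I_cm = mL²/12 = 7.736 × 0.6504²/12 = 0.27271 kg·m²; I = I_cm + md² = 0.27271 + 7.736 × 0.28960² = 0.92151 kg·m².
T = 2π√(0.92151/(7.736 × 8.353 × 0.28960)) = 1.394 s.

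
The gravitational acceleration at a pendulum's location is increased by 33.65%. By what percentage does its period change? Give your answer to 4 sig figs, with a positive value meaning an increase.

T ∝ 1/√g, so T'/T = 1/√(1.3365) = 0.86500.
Percentage change in T = (0.86500 − 1) × 100% = -13.50%.

-13.50%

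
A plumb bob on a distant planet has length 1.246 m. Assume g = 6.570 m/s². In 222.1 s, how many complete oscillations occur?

T = 2π√(L/g) = 2π√(1.246/6.570) = 2.7363 s.
Number of complete oscillations = ⌊222.1/2.7363⌋ = ⌊81.169⌋ = 81.

81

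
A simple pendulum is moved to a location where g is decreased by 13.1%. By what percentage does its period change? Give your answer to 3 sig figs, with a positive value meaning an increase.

T ∝ 1/√g, so T'/T = 1/√(0.8690) = 1.073.
Percentage change in T = (1.073 − 1) × 100% = 7.27%.

7.27%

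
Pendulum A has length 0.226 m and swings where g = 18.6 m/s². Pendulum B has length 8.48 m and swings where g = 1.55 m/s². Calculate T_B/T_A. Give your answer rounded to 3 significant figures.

T = 2π√(L/g), so T_B/T_A = √((L_B/g_B)/(L_A/g_A)) = √((8.48/1.55)/(0.226/18.6)) = 21.2.

21.2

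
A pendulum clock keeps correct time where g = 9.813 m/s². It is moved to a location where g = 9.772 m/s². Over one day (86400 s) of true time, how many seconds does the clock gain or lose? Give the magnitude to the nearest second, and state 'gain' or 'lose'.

lose 181 s

The clock's period scales as T ∝ 1/√g, so T'/T = √(9.813/9.772) = 1.00210.
In 86400 s of true time the clock registers 86400/1.00210 = 86219.3 s, so it loses 181 s.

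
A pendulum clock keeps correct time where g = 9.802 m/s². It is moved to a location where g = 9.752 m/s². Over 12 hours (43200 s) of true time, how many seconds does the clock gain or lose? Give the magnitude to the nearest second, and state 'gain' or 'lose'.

lose 110 s

The clock's period scales as T ∝ 1/√g, so T'/T = √(9.802/9.752) = 1.00256.
In 43200 s of true time the clock registers 43200/1.00256 = 43089.7 s, so it loses 110 s.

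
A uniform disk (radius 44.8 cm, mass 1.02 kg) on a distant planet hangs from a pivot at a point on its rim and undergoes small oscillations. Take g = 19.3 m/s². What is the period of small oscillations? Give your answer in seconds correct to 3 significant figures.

I_cm = ½mr² = 0.1024 kg·m². The pivot is at distance d = 0.448 m from the centre of mass.
By the parallel-axis theorem, I = I_cm + md² = 0.1024 + 0.2047 = 0.3071 kg·m².
T = 2π√(I/(mgd)) = 2π√(0.3071/(1.02 × 19.3 × 0.448)) = 1.17 s.

1.17 s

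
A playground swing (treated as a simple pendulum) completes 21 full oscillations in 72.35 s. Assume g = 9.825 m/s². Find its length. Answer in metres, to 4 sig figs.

2.954 m

T = 72.35/21 = 3.4452 s.
From T = 2π√(L/g), L = gT²/(4π²) = 9.825 × 3.4452²/(4π²) = 2.954 m.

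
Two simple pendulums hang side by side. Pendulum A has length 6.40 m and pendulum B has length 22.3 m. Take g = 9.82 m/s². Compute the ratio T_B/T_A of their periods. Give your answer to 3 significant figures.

T ∝ √L, so T_B/T_A = √(L_B/L_A) = √(22.3/6.40) = 1.87.

1.87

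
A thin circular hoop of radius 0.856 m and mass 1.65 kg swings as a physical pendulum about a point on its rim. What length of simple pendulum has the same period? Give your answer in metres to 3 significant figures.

The equivalent simple-pendulum length is L_eq = I/(md), where I is about the pivot and d = 0.8560 m.
I_cm = mR² = 1.209 kg·m², so I = I_cm + md² = 1.209 + 1.209 = 2.418 kg·m².
L_eq = 2.418/(1.65 × 0.8560) = 1.71 m.

1.71 m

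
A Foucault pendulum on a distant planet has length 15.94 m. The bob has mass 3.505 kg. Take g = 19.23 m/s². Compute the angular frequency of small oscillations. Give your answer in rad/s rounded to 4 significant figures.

ω = √(g/L) = √(19.23/15.94) = 1.098 rad/s.

1.098 rad/s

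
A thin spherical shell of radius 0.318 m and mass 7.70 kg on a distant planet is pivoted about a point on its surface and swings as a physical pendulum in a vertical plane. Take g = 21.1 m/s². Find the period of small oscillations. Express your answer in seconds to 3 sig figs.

0.996 s

I_cm = (2/3)mr² = 0.5191 kg·m². The pivot is at distance d = 0.318 m from the centre of mass.
By the parallel-axis theorem, I = I_cm + md² = 0.5191 + 0.7787 = 1.298 kg·m².
T = 2π√(I/(mgd)) = 2π√(1.298/(7.70 × 21.1 × 0.318)) = 0.996 s.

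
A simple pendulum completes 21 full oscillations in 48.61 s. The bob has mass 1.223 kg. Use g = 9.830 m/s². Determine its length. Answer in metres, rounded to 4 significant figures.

T = 48.61/21 = 2.3148 s.
From T = 2π√(L/g), L = gT²/(4π²) = 9.830 × 2.3148²/(4π²) = 1.334 m.

1.334 m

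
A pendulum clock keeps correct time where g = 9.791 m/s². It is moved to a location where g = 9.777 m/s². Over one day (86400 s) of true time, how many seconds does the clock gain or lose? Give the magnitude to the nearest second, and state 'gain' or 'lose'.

lose 62 s

The clock's period scales as T ∝ 1/√g, so T'/T = √(9.791/9.777) = 1.00072.
In 86400 s of true time the clock registers 86400/1.00072 = 86338.2 s, so it loses 62 s.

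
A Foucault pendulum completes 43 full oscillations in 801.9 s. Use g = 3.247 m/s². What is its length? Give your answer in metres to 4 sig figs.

28.60 m

T = 801.9/43 = 18.649 s.
From T = 2π√(L/g), L = gT²/(4π²) = 3.247 × 18.649²/(4π²) = 28.60 m.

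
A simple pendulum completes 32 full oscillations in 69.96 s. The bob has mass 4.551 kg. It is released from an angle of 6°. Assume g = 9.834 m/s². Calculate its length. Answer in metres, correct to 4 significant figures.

1.191 m

T = 69.96/32 = 2.1862 s.
From T = 2π√(L/g), L = gT²/(4π²) = 9.834 × 2.1862²/(4π²) = 1.191 m.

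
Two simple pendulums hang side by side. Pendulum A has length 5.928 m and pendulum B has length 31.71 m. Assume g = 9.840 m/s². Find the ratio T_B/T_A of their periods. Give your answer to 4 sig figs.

2.313

T ∝ √L, so T_B/T_A = √(L_B/L_A) = √(31.71/5.928) = 2.313.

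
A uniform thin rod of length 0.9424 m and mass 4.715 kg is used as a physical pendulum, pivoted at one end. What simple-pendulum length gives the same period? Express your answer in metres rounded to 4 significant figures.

The equivalent simple-pendulum length is L_eq = I/(md), where I is about the pivot and d = 0.47120 m.
I_cm = (1/12)mL² = 0.34896 kg·m², so I = I_cm + md² = 0.34896 + 1.0469 = 1.3958 kg·m².
L_eq = 1.3958/(4.715 × 0.47120) = 0.6283 m.

0.6283 m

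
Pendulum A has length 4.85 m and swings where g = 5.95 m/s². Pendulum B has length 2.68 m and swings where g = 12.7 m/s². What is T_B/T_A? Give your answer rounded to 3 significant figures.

0.509

T = 2π√(L/g), so T_B/T_A = √((L_B/g_B)/(L_A/g_A)) = √((2.68/12.7)/(4.85/5.95)) = 0.509.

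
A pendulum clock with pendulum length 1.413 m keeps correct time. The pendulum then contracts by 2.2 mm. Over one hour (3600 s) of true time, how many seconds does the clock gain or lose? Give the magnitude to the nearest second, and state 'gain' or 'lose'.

T ∝ √L, so T'/T = √(1.41080/1.413) = 0.999221.
In 3600 s of true time the clock registers 3600/0.999221 = 3602.8 s, so it gains 3 s.

gain 3 s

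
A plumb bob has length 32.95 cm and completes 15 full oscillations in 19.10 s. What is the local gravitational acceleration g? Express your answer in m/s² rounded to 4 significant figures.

T = 19.10/15 = 1.2733 s.
From T = 2π√(L/g), g = 4π²L/T² = 4π² × 0.3295/1.2733² = 8.023 m/s².

8.023 m/s²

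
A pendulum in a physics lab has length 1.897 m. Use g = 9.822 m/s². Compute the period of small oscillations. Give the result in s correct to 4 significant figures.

2.761 s

T = 2π√(L/g) = 2π√(1.897/9.822) = 2π × 0.43947 = 2.761 s.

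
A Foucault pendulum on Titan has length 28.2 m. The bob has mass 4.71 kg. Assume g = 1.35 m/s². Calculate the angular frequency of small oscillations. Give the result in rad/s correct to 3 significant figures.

0.219 rad/s

ω = √(g/L) = √(1.35/28.2) = 0.219 rad/s.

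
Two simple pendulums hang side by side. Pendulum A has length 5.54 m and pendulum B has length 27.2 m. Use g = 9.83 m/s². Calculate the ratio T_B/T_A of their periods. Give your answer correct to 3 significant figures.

2.22

T ∝ √L, so T_B/T_A = √(L_B/L_A) = √(27.2/5.54) = 2.22.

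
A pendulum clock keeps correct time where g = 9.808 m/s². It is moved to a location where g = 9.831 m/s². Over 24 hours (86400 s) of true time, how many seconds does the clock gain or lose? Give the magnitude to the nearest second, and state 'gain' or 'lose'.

The clock's period scales as T ∝ 1/√g, so T'/T = √(9.808/9.831) = 0.998830.
In 86400 s of true time the clock registers 86400/0.998830 = 86501.2 s, so it gains 101 s.

gain 101 s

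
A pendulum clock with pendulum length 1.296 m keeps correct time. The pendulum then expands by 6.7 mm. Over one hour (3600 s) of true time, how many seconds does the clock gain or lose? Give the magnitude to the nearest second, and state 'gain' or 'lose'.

lose 9 s

T ∝ √L, so T'/T = √(1.30270/1.296) = 1.00258.
In 3600 s of true time the clock registers 3600/1.00258 = 3590.7 s, so it loses 9 s.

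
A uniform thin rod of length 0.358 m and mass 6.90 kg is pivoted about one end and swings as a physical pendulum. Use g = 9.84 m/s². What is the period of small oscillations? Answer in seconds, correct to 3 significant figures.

0.979 s

For a physical pendulum T = 2π√(I/(mgd)), with d = 0.1790 m from pivot to centre of mass.
I_cm = mL²/12 = 6.90 × 0.358²/12 = 0.07369 kg·m²; I = I_cm + md² = 0.07369 + 6.90 × 0.1790² = 0.2948 kg·m².
T = 2π√(0.2948/(6.90 × 9.84 × 0.1790)) = 0.979 s.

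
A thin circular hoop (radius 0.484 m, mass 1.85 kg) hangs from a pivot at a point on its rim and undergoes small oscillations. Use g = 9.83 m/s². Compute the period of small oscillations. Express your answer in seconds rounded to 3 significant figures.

1.97 s

I_cm = mr² = 0.4334 kg·m². The pivot is at distance d = 0.484 m from the centre of mass.
By the parallel-axis theorem, I = I_cm + md² = 0.4334 + 0.4334 = 0.8667 kg·m².
T = 2π√(I/(mgd)) = 2π√(0.8667/(1.85 × 9.83 × 0.484)) = 1.97 s.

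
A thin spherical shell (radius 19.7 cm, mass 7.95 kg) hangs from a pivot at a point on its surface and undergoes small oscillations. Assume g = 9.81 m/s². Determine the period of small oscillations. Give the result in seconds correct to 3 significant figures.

I_cm = (2/3)mr² = 0.2057 kg·m². The pivot is at distance d = 0.197 m from the centre of mass.
By the parallel-axis theorem, I = I_cm + md² = 0.2057 + 0.3085 = 0.5142 kg·m².
T = 2π√(I/(mgd)) = 2π√(0.5142/(7.95 × 9.81 × 0.197)) = 1.15 s.

1.15 s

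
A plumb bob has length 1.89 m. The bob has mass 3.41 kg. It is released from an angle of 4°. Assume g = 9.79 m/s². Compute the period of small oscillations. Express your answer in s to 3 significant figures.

2.76 s

T = 2π√(L/g) = 2π√(1.89/9.79) = 2π × 0.4394 = 2.76 s.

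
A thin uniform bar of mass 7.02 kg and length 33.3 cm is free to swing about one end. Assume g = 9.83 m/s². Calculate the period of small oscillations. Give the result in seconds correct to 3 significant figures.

For a physical pendulum T = 2π√(I/(mgd)), with d = 0.1665 m from pivot to centre of mass.
I_cm = mL²/12 = 7.02 × 0.333²/12 = 0.06487 kg·m²; I = I_cm + md² = 0.06487 + 7.02 × 0.1665² = 0.2595 kg·m².
T = 2π√(0.2595/(7.02 × 9.83 × 0.1665)) = 0.944 s.

0.944 s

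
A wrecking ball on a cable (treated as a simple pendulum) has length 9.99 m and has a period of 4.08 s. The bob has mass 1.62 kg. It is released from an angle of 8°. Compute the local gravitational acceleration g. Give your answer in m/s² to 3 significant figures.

From T = 2π√(L/g), g = 4π²L/T² = 4π² × 9.99/4.080² = 23.7 m/s².

23.7 m/s²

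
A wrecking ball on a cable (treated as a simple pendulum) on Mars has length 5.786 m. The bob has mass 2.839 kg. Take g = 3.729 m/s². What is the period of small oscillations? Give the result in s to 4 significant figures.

T = 2π√(L/g) = 2π√(5.786/3.729) = 2π × 1.2456 = 7.827 s.

7.827 s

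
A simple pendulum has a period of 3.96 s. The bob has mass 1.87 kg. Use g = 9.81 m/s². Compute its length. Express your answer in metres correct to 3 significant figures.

3.90 m

From T = 2π√(L/g), L = gT²/(4π²) = 9.81 × 3.960²/(4π²) = 3.90 m.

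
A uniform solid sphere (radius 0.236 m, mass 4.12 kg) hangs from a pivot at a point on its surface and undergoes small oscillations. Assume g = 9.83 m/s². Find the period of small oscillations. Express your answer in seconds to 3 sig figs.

1.15 s

I_cm = (2/5)mr² = 0.09179 kg·m². The pivot is at distance d = 0.236 m from the centre of mass.
By the parallel-axis theorem, I = I_cm + md² = 0.09179 + 0.2295 = 0.3213 kg·m².
T = 2π√(I/(mgd)) = 2π√(0.3213/(4.12 × 9.83 × 0.236)) = 1.15 s.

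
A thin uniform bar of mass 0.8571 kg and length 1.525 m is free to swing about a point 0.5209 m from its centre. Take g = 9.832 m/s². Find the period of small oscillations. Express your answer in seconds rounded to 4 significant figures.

1.894 s

For a physical pendulum T = 2π√(I/(mgd)), with d = 0.52090 m from pivot to centre of mass.
I_cm = mL²/12 = 0.8571 × 1.525²/12 = 0.16611 kg·m²; I = I_cm + md² = 0.16611 + 0.8571 × 0.52090² = 0.39867 kg·m².
T = 2π√(0.39867/(0.8571 × 9.832 × 0.52090)) = 1.894 s.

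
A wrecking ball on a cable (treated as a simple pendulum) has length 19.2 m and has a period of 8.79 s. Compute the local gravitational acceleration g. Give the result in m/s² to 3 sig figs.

9.81 m/s²

From T = 2π√(L/g), g = 4π²L/T² = 4π² × 19.2/8.790² = 9.81 m/s².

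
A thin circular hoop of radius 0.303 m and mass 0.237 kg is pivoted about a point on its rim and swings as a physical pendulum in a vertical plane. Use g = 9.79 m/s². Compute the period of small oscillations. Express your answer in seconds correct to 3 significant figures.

1.56 s

I_cm = mr² = 0.02176 kg·m². The pivot is at distance d = 0.303 m from the centre of mass.
By the parallel-axis theorem, I = I_cm + md² = 0.02176 + 0.02176 = 0.04352 kg·m².
T = 2π√(I/(mgd)) = 2π√(0.04352/(0.237 × 9.79 × 0.303)) = 1.56 s.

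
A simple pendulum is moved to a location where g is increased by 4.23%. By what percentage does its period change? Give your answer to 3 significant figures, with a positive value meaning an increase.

-2.05%

T ∝ 1/√g, so T'/T = 1/√(1.042) = 0.9795.
Percentage change in T = (0.9795 − 1) × 100% = -2.05%.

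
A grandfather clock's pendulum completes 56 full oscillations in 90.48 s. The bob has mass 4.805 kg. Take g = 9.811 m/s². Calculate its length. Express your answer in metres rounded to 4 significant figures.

T = 90.48/56 = 1.6157 s.
From T = 2π√(L/g), L = gT²/(4π²) = 9.811 × 1.6157²/(4π²) = 0.6488 m.

0.6488 m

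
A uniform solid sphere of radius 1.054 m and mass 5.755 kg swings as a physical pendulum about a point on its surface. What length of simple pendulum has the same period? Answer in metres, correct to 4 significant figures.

1.476 m

The equivalent simple-pendulum length is L_eq = I/(md), where I is about the pivot and d = 1.0540 m.
I_cm = (2/5)mR² = 2.5573 kg·m², so I = I_cm + md² = 2.5573 + 6.3933 = 8.9507 kg·m².
L_eq = 8.9507/(5.755 × 1.0540) = 1.476 m.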